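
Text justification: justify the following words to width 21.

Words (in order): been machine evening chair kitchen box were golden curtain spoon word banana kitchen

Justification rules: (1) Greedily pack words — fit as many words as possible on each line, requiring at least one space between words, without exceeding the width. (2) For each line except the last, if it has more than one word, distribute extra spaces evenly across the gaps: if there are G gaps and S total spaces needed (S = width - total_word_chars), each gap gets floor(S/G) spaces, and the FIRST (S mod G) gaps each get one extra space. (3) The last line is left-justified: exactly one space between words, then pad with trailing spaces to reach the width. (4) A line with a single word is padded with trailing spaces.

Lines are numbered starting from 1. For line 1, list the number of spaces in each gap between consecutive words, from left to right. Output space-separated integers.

Line 1: ['been', 'machine', 'evening'] (min_width=20, slack=1)
Line 2: ['chair', 'kitchen', 'box'] (min_width=17, slack=4)
Line 3: ['were', 'golden', 'curtain'] (min_width=19, slack=2)
Line 4: ['spoon', 'word', 'banana'] (min_width=17, slack=4)
Line 5: ['kitchen'] (min_width=7, slack=14)

Answer: 2 1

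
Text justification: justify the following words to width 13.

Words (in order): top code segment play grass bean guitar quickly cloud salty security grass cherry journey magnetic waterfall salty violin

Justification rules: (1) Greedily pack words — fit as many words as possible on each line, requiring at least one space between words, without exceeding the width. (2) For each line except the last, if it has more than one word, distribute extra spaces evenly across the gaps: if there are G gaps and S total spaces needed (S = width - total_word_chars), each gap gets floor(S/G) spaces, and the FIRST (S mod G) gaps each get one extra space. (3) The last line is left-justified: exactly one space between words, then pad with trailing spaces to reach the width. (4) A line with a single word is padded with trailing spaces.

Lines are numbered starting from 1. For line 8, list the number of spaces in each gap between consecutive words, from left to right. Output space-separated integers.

Answer: 2

Derivation:
Line 1: ['top', 'code'] (min_width=8, slack=5)
Line 2: ['segment', 'play'] (min_width=12, slack=1)
Line 3: ['grass', 'bean'] (min_width=10, slack=3)
Line 4: ['guitar'] (min_width=6, slack=7)
Line 5: ['quickly', 'cloud'] (min_width=13, slack=0)
Line 6: ['salty'] (min_width=5, slack=8)
Line 7: ['security'] (min_width=8, slack=5)
Line 8: ['grass', 'cherry'] (min_width=12, slack=1)
Line 9: ['journey'] (min_width=7, slack=6)
Line 10: ['magnetic'] (min_width=8, slack=5)
Line 11: ['waterfall'] (min_width=9, slack=4)
Line 12: ['salty', 'violin'] (min_width=12, slack=1)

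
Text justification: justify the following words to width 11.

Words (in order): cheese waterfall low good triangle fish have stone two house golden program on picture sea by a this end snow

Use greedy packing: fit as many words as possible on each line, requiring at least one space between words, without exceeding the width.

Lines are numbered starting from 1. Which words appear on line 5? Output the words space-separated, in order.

Answer: fish have

Derivation:
Line 1: ['cheese'] (min_width=6, slack=5)
Line 2: ['waterfall'] (min_width=9, slack=2)
Line 3: ['low', 'good'] (min_width=8, slack=3)
Line 4: ['triangle'] (min_width=8, slack=3)
Line 5: ['fish', 'have'] (min_width=9, slack=2)
Line 6: ['stone', 'two'] (min_width=9, slack=2)
Line 7: ['house'] (min_width=5, slack=6)
Line 8: ['golden'] (min_width=6, slack=5)
Line 9: ['program', 'on'] (min_width=10, slack=1)
Line 10: ['picture', 'sea'] (min_width=11, slack=0)
Line 11: ['by', 'a', 'this'] (min_width=9, slack=2)
Line 12: ['end', 'snow'] (min_width=8, slack=3)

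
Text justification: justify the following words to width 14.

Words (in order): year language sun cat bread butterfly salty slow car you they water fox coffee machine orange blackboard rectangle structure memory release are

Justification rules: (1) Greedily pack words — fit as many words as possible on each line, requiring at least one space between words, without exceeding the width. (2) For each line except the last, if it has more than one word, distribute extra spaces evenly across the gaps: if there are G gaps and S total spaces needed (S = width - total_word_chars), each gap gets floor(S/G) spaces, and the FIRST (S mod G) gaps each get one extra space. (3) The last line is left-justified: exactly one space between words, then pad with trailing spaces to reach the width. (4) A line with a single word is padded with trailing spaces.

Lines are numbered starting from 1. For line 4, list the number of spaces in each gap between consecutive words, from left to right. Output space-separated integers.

Answer: 1 1

Derivation:
Line 1: ['year', 'language'] (min_width=13, slack=1)
Line 2: ['sun', 'cat', 'bread'] (min_width=13, slack=1)
Line 3: ['butterfly'] (min_width=9, slack=5)
Line 4: ['salty', 'slow', 'car'] (min_width=14, slack=0)
Line 5: ['you', 'they', 'water'] (min_width=14, slack=0)
Line 6: ['fox', 'coffee'] (min_width=10, slack=4)
Line 7: ['machine', 'orange'] (min_width=14, slack=0)
Line 8: ['blackboard'] (min_width=10, slack=4)
Line 9: ['rectangle'] (min_width=9, slack=5)
Line 10: ['structure'] (min_width=9, slack=5)
Line 11: ['memory', 'release'] (min_width=14, slack=0)
Line 12: ['are'] (min_width=3, slack=11)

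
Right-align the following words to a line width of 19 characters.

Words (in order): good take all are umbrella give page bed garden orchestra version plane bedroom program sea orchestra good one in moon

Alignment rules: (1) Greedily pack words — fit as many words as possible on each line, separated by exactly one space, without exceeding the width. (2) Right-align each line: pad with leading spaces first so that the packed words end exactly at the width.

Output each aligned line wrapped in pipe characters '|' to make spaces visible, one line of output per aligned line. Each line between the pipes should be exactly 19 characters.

Answer: |  good take all are|
| umbrella give page|
|         bed garden|
|  orchestra version|
|      plane bedroom|
|        program sea|
| orchestra good one|
|            in moon|

Derivation:
Line 1: ['good', 'take', 'all', 'are'] (min_width=17, slack=2)
Line 2: ['umbrella', 'give', 'page'] (min_width=18, slack=1)
Line 3: ['bed', 'garden'] (min_width=10, slack=9)
Line 4: ['orchestra', 'version'] (min_width=17, slack=2)
Line 5: ['plane', 'bedroom'] (min_width=13, slack=6)
Line 6: ['program', 'sea'] (min_width=11, slack=8)
Line 7: ['orchestra', 'good', 'one'] (min_width=18, slack=1)
Line 8: ['in', 'moon'] (min_width=7, slack=12)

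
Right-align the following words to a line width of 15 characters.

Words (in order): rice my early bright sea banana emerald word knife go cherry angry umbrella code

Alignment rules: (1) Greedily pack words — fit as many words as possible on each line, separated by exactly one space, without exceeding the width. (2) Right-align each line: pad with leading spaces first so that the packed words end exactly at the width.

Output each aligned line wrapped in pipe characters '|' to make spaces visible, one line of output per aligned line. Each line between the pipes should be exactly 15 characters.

Answer: |  rice my early|
|     bright sea|
| banana emerald|
|  word knife go|
|   cherry angry|
|  umbrella code|

Derivation:
Line 1: ['rice', 'my', 'early'] (min_width=13, slack=2)
Line 2: ['bright', 'sea'] (min_width=10, slack=5)
Line 3: ['banana', 'emerald'] (min_width=14, slack=1)
Line 4: ['word', 'knife', 'go'] (min_width=13, slack=2)
Line 5: ['cherry', 'angry'] (min_width=12, slack=3)
Line 6: ['umbrella', 'code'] (min_width=13, slack=2)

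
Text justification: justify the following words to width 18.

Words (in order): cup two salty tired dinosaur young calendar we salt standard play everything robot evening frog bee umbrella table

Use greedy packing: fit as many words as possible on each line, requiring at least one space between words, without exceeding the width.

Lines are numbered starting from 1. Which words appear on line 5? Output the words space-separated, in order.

Line 1: ['cup', 'two', 'salty'] (min_width=13, slack=5)
Line 2: ['tired', 'dinosaur'] (min_width=14, slack=4)
Line 3: ['young', 'calendar', 'we'] (min_width=17, slack=1)
Line 4: ['salt', 'standard', 'play'] (min_width=18, slack=0)
Line 5: ['everything', 'robot'] (min_width=16, slack=2)
Line 6: ['evening', 'frog', 'bee'] (min_width=16, slack=2)
Line 7: ['umbrella', 'table'] (min_width=14, slack=4)

Answer: everything robot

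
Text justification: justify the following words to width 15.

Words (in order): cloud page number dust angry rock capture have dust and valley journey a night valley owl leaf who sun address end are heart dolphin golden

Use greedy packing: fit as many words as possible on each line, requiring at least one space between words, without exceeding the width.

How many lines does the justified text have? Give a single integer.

Answer: 10

Derivation:
Line 1: ['cloud', 'page'] (min_width=10, slack=5)
Line 2: ['number', 'dust'] (min_width=11, slack=4)
Line 3: ['angry', 'rock'] (min_width=10, slack=5)
Line 4: ['capture', 'have'] (min_width=12, slack=3)
Line 5: ['dust', 'and', 'valley'] (min_width=15, slack=0)
Line 6: ['journey', 'a', 'night'] (min_width=15, slack=0)
Line 7: ['valley', 'owl', 'leaf'] (min_width=15, slack=0)
Line 8: ['who', 'sun', 'address'] (min_width=15, slack=0)
Line 9: ['end', 'are', 'heart'] (min_width=13, slack=2)
Line 10: ['dolphin', 'golden'] (min_width=14, slack=1)
Total lines: 10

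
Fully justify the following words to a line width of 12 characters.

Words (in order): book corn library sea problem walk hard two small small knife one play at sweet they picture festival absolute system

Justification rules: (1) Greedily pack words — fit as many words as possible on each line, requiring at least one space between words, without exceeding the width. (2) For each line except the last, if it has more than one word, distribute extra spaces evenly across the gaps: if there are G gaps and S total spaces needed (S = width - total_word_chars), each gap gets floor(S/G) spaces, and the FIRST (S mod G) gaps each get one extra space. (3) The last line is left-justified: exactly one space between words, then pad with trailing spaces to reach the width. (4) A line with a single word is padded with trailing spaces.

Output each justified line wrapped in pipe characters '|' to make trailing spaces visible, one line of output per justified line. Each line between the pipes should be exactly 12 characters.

Answer: |book    corn|
|library  sea|
|problem walk|
|hard     two|
|small  small|
|knife    one|
|play      at|
|sweet   they|
|picture     |
|festival    |
|absolute    |
|system      |

Derivation:
Line 1: ['book', 'corn'] (min_width=9, slack=3)
Line 2: ['library', 'sea'] (min_width=11, slack=1)
Line 3: ['problem', 'walk'] (min_width=12, slack=0)
Line 4: ['hard', 'two'] (min_width=8, slack=4)
Line 5: ['small', 'small'] (min_width=11, slack=1)
Line 6: ['knife', 'one'] (min_width=9, slack=3)
Line 7: ['play', 'at'] (min_width=7, slack=5)
Line 8: ['sweet', 'they'] (min_width=10, slack=2)
Line 9: ['picture'] (min_width=7, slack=5)
Line 10: ['festival'] (min_width=8, slack=4)
Line 11: ['absolute'] (min_width=8, slack=4)
Line 12: ['system'] (min_width=6, slack=6)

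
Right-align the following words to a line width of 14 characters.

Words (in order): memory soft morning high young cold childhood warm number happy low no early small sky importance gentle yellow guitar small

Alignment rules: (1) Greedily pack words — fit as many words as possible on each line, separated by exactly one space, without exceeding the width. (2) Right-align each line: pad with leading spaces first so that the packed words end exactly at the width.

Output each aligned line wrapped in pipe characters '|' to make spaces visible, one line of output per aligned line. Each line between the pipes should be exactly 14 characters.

Answer: |   memory soft|
|  morning high|
|    young cold|
|childhood warm|
|  number happy|
|  low no early|
|     small sky|
|    importance|
| gentle yellow|
|  guitar small|

Derivation:
Line 1: ['memory', 'soft'] (min_width=11, slack=3)
Line 2: ['morning', 'high'] (min_width=12, slack=2)
Line 3: ['young', 'cold'] (min_width=10, slack=4)
Line 4: ['childhood', 'warm'] (min_width=14, slack=0)
Line 5: ['number', 'happy'] (min_width=12, slack=2)
Line 6: ['low', 'no', 'early'] (min_width=12, slack=2)
Line 7: ['small', 'sky'] (min_width=9, slack=5)
Line 8: ['importance'] (min_width=10, slack=4)
Line 9: ['gentle', 'yellow'] (min_width=13, slack=1)
Line 10: ['guitar', 'small'] (min_width=12, slack=2)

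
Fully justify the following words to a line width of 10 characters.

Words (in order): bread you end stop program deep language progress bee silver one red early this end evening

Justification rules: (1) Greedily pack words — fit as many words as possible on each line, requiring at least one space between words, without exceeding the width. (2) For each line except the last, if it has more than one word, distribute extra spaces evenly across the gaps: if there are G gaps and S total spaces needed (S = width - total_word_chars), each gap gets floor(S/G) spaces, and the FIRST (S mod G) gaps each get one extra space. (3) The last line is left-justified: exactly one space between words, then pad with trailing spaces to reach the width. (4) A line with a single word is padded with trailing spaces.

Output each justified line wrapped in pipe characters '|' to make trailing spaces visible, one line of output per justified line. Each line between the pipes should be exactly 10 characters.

Line 1: ['bread', 'you'] (min_width=9, slack=1)
Line 2: ['end', 'stop'] (min_width=8, slack=2)
Line 3: ['program'] (min_width=7, slack=3)
Line 4: ['deep'] (min_width=4, slack=6)
Line 5: ['language'] (min_width=8, slack=2)
Line 6: ['progress'] (min_width=8, slack=2)
Line 7: ['bee', 'silver'] (min_width=10, slack=0)
Line 8: ['one', 'red'] (min_width=7, slack=3)
Line 9: ['early', 'this'] (min_width=10, slack=0)
Line 10: ['end'] (min_width=3, slack=7)
Line 11: ['evening'] (min_width=7, slack=3)

Answer: |bread  you|
|end   stop|
|program   |
|deep      |
|language  |
|progress  |
|bee silver|
|one    red|
|early this|
|end       |
|evening   |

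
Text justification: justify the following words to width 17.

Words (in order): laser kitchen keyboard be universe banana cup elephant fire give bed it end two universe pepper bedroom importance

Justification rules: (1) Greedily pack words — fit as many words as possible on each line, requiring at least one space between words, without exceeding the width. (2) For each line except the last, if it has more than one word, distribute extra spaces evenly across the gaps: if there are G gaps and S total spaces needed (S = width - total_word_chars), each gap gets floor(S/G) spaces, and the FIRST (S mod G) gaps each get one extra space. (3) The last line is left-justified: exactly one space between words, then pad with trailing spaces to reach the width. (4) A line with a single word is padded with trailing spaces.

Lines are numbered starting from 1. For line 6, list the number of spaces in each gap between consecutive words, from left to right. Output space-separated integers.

Answer: 6

Derivation:
Line 1: ['laser', 'kitchen'] (min_width=13, slack=4)
Line 2: ['keyboard', 'be'] (min_width=11, slack=6)
Line 3: ['universe', 'banana'] (min_width=15, slack=2)
Line 4: ['cup', 'elephant', 'fire'] (min_width=17, slack=0)
Line 5: ['give', 'bed', 'it', 'end'] (min_width=15, slack=2)
Line 6: ['two', 'universe'] (min_width=12, slack=5)
Line 7: ['pepper', 'bedroom'] (min_width=14, slack=3)
Line 8: ['importance'] (min_width=10, slack=7)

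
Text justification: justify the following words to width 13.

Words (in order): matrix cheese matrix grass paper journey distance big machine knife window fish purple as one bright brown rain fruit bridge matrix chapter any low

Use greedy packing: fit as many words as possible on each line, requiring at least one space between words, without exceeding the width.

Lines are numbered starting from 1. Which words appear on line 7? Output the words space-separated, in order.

Line 1: ['matrix', 'cheese'] (min_width=13, slack=0)
Line 2: ['matrix', 'grass'] (min_width=12, slack=1)
Line 3: ['paper', 'journey'] (min_width=13, slack=0)
Line 4: ['distance', 'big'] (min_width=12, slack=1)
Line 5: ['machine', 'knife'] (min_width=13, slack=0)
Line 6: ['window', 'fish'] (min_width=11, slack=2)
Line 7: ['purple', 'as', 'one'] (min_width=13, slack=0)
Line 8: ['bright', 'brown'] (min_width=12, slack=1)
Line 9: ['rain', 'fruit'] (min_width=10, slack=3)
Line 10: ['bridge', 'matrix'] (min_width=13, slack=0)
Line 11: ['chapter', 'any'] (min_width=11, slack=2)
Line 12: ['low'] (min_width=3, slack=10)

Answer: purple as one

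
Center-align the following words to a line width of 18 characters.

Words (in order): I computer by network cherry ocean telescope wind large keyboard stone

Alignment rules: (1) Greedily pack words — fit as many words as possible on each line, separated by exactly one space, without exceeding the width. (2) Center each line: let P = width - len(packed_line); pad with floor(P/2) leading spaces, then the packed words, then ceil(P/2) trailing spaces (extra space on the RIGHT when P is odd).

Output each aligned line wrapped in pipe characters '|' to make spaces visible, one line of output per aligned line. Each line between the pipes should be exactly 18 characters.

Line 1: ['I', 'computer', 'by'] (min_width=13, slack=5)
Line 2: ['network', 'cherry'] (min_width=14, slack=4)
Line 3: ['ocean', 'telescope'] (min_width=15, slack=3)
Line 4: ['wind', 'large'] (min_width=10, slack=8)
Line 5: ['keyboard', 'stone'] (min_width=14, slack=4)

Answer: |  I computer by   |
|  network cherry  |
| ocean telescope  |
|    wind large    |
|  keyboard stone  |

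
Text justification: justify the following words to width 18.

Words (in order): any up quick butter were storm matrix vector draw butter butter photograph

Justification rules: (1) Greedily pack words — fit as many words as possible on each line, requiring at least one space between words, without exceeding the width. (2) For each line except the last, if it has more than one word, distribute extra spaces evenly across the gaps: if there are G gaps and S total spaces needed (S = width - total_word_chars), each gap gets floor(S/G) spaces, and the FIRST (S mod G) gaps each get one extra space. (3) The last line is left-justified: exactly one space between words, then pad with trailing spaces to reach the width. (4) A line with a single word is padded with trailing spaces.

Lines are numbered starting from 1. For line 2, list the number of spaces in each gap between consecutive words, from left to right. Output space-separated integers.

Answer: 2 1

Derivation:
Line 1: ['any', 'up', 'quick'] (min_width=12, slack=6)
Line 2: ['butter', 'were', 'storm'] (min_width=17, slack=1)
Line 3: ['matrix', 'vector', 'draw'] (min_width=18, slack=0)
Line 4: ['butter', 'butter'] (min_width=13, slack=5)
Line 5: ['photograph'] (min_width=10, slack=8)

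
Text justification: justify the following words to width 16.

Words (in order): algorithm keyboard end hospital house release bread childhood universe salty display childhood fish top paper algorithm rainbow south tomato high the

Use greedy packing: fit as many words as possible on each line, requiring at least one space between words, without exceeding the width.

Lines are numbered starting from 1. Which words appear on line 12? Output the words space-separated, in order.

Answer: tomato high the

Derivation:
Line 1: ['algorithm'] (min_width=9, slack=7)
Line 2: ['keyboard', 'end'] (min_width=12, slack=4)
Line 3: ['hospital', 'house'] (min_width=14, slack=2)
Line 4: ['release', 'bread'] (min_width=13, slack=3)
Line 5: ['childhood'] (min_width=9, slack=7)
Line 6: ['universe', 'salty'] (min_width=14, slack=2)
Line 7: ['display'] (min_width=7, slack=9)
Line 8: ['childhood', 'fish'] (min_width=14, slack=2)
Line 9: ['top', 'paper'] (min_width=9, slack=7)
Line 10: ['algorithm'] (min_width=9, slack=7)
Line 11: ['rainbow', 'south'] (min_width=13, slack=3)
Line 12: ['tomato', 'high', 'the'] (min_width=15, slack=1)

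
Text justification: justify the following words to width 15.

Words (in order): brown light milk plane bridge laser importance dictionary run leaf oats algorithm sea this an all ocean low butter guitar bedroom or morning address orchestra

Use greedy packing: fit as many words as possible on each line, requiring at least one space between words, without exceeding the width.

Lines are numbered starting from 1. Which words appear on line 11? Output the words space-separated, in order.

Line 1: ['brown', 'light'] (min_width=11, slack=4)
Line 2: ['milk', 'plane'] (min_width=10, slack=5)
Line 3: ['bridge', 'laser'] (min_width=12, slack=3)
Line 4: ['importance'] (min_width=10, slack=5)
Line 5: ['dictionary', 'run'] (min_width=14, slack=1)
Line 6: ['leaf', 'oats'] (min_width=9, slack=6)
Line 7: ['algorithm', 'sea'] (min_width=13, slack=2)
Line 8: ['this', 'an', 'all'] (min_width=11, slack=4)
Line 9: ['ocean', 'low'] (min_width=9, slack=6)
Line 10: ['butter', 'guitar'] (min_width=13, slack=2)
Line 11: ['bedroom', 'or'] (min_width=10, slack=5)
Line 12: ['morning', 'address'] (min_width=15, slack=0)
Line 13: ['orchestra'] (min_width=9, slack=6)

Answer: bedroom or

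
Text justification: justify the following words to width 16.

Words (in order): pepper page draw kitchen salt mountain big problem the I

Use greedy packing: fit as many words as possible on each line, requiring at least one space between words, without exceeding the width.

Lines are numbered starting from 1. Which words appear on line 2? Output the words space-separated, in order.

Line 1: ['pepper', 'page', 'draw'] (min_width=16, slack=0)
Line 2: ['kitchen', 'salt'] (min_width=12, slack=4)
Line 3: ['mountain', 'big'] (min_width=12, slack=4)
Line 4: ['problem', 'the', 'I'] (min_width=13, slack=3)

Answer: kitchen salt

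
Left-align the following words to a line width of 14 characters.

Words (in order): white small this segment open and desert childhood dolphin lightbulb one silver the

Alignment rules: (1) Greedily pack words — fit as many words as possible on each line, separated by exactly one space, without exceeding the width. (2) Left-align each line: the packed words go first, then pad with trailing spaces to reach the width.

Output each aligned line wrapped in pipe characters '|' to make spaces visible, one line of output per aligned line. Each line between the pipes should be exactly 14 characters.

Answer: |white small   |
|this segment  |
|open and      |
|desert        |
|childhood     |
|dolphin       |
|lightbulb one |
|silver the    |

Derivation:
Line 1: ['white', 'small'] (min_width=11, slack=3)
Line 2: ['this', 'segment'] (min_width=12, slack=2)
Line 3: ['open', 'and'] (min_width=8, slack=6)
Line 4: ['desert'] (min_width=6, slack=8)
Line 5: ['childhood'] (min_width=9, slack=5)
Line 6: ['dolphin'] (min_width=7, slack=7)
Line 7: ['lightbulb', 'one'] (min_width=13, slack=1)
Line 8: ['silver', 'the'] (min_width=10, slack=4)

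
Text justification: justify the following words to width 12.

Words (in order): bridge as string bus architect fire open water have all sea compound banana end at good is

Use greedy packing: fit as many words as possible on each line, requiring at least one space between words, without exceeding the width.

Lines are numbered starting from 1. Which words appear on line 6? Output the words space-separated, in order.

Line 1: ['bridge', 'as'] (min_width=9, slack=3)
Line 2: ['string', 'bus'] (min_width=10, slack=2)
Line 3: ['architect'] (min_width=9, slack=3)
Line 4: ['fire', 'open'] (min_width=9, slack=3)
Line 5: ['water', 'have'] (min_width=10, slack=2)
Line 6: ['all', 'sea'] (min_width=7, slack=5)
Line 7: ['compound'] (min_width=8, slack=4)
Line 8: ['banana', 'end'] (min_width=10, slack=2)
Line 9: ['at', 'good', 'is'] (min_width=10, slack=2)

Answer: all sea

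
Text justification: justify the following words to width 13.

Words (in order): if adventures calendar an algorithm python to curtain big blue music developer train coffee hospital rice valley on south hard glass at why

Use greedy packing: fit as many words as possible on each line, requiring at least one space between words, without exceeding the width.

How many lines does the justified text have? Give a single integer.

Answer: 12

Derivation:
Line 1: ['if', 'adventures'] (min_width=13, slack=0)
Line 2: ['calendar', 'an'] (min_width=11, slack=2)
Line 3: ['algorithm'] (min_width=9, slack=4)
Line 4: ['python', 'to'] (min_width=9, slack=4)
Line 5: ['curtain', 'big'] (min_width=11, slack=2)
Line 6: ['blue', 'music'] (min_width=10, slack=3)
Line 7: ['developer'] (min_width=9, slack=4)
Line 8: ['train', 'coffee'] (min_width=12, slack=1)
Line 9: ['hospital', 'rice'] (min_width=13, slack=0)
Line 10: ['valley', 'on'] (min_width=9, slack=4)
Line 11: ['south', 'hard'] (min_width=10, slack=3)
Line 12: ['glass', 'at', 'why'] (min_width=12, slack=1)
Total lines: 12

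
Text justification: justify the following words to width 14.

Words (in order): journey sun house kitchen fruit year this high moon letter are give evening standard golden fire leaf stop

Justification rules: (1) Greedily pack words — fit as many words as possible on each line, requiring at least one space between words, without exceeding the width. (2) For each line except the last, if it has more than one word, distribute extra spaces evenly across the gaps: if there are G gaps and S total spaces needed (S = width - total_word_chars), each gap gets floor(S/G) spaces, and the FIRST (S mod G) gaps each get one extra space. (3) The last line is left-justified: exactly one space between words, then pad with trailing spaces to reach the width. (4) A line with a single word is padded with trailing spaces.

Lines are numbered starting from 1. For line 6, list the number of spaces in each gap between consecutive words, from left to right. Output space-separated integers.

Answer: 3

Derivation:
Line 1: ['journey', 'sun'] (min_width=11, slack=3)
Line 2: ['house', 'kitchen'] (min_width=13, slack=1)
Line 3: ['fruit', 'year'] (min_width=10, slack=4)
Line 4: ['this', 'high', 'moon'] (min_width=14, slack=0)
Line 5: ['letter', 'are'] (min_width=10, slack=4)
Line 6: ['give', 'evening'] (min_width=12, slack=2)
Line 7: ['standard'] (min_width=8, slack=6)
Line 8: ['golden', 'fire'] (min_width=11, slack=3)
Line 9: ['leaf', 'stop'] (min_width=9, slack=5)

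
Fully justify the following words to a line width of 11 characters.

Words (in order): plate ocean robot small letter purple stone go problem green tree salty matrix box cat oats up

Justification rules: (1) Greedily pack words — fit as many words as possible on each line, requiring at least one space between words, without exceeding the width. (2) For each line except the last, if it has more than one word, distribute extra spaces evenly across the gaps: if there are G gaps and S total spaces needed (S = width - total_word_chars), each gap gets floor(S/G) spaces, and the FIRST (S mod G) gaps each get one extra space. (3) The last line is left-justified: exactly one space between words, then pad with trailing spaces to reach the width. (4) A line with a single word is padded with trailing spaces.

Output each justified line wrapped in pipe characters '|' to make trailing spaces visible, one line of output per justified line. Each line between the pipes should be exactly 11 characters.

Answer: |plate ocean|
|robot small|
|letter     |
|purple     |
|stone    go|
|problem    |
|green  tree|
|salty      |
|matrix  box|
|cat oats up|

Derivation:
Line 1: ['plate', 'ocean'] (min_width=11, slack=0)
Line 2: ['robot', 'small'] (min_width=11, slack=0)
Line 3: ['letter'] (min_width=6, slack=5)
Line 4: ['purple'] (min_width=6, slack=5)
Line 5: ['stone', 'go'] (min_width=8, slack=3)
Line 6: ['problem'] (min_width=7, slack=4)
Line 7: ['green', 'tree'] (min_width=10, slack=1)
Line 8: ['salty'] (min_width=5, slack=6)
Line 9: ['matrix', 'box'] (min_width=10, slack=1)
Line 10: ['cat', 'oats', 'up'] (min_width=11, slack=0)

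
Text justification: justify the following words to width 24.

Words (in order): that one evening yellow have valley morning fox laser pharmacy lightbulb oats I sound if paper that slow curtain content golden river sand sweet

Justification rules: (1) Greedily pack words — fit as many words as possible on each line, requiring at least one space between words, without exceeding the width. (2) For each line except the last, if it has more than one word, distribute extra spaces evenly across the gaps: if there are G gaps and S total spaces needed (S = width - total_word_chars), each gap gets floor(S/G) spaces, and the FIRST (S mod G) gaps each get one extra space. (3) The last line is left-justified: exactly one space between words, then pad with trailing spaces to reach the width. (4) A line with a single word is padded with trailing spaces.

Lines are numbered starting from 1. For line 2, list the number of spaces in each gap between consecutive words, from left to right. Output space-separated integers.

Answer: 2 1 1

Derivation:
Line 1: ['that', 'one', 'evening', 'yellow'] (min_width=23, slack=1)
Line 2: ['have', 'valley', 'morning', 'fox'] (min_width=23, slack=1)
Line 3: ['laser', 'pharmacy', 'lightbulb'] (min_width=24, slack=0)
Line 4: ['oats', 'I', 'sound', 'if', 'paper'] (min_width=21, slack=3)
Line 5: ['that', 'slow', 'curtain'] (min_width=17, slack=7)
Line 6: ['content', 'golden', 'river'] (min_width=20, slack=4)
Line 7: ['sand', 'sweet'] (min_width=10, slack=14)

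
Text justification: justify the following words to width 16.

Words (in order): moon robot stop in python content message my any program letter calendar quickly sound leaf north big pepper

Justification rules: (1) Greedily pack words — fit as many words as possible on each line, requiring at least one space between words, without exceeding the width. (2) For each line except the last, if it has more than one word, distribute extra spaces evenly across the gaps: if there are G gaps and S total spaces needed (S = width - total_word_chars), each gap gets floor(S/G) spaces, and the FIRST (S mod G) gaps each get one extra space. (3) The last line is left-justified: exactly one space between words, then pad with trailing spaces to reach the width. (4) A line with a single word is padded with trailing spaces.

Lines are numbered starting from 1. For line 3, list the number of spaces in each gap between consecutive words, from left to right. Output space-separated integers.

Answer: 2

Derivation:
Line 1: ['moon', 'robot', 'stop'] (min_width=15, slack=1)
Line 2: ['in', 'python'] (min_width=9, slack=7)
Line 3: ['content', 'message'] (min_width=15, slack=1)
Line 4: ['my', 'any', 'program'] (min_width=14, slack=2)
Line 5: ['letter', 'calendar'] (min_width=15, slack=1)
Line 6: ['quickly', 'sound'] (min_width=13, slack=3)
Line 7: ['leaf', 'north', 'big'] (min_width=14, slack=2)
Line 8: ['pepper'] (min_width=6, slack=10)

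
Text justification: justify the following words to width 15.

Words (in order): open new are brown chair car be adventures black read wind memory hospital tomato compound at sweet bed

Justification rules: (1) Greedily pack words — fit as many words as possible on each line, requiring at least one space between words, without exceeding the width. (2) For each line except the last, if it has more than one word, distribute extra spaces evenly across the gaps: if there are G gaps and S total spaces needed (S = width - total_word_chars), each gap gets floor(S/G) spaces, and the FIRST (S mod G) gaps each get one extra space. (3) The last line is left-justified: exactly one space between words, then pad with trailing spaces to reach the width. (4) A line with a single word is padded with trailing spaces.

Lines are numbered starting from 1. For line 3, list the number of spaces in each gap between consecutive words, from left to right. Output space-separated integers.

Answer: 3

Derivation:
Line 1: ['open', 'new', 'are'] (min_width=12, slack=3)
Line 2: ['brown', 'chair', 'car'] (min_width=15, slack=0)
Line 3: ['be', 'adventures'] (min_width=13, slack=2)
Line 4: ['black', 'read', 'wind'] (min_width=15, slack=0)
Line 5: ['memory', 'hospital'] (min_width=15, slack=0)
Line 6: ['tomato', 'compound'] (min_width=15, slack=0)
Line 7: ['at', 'sweet', 'bed'] (min_width=12, slack=3)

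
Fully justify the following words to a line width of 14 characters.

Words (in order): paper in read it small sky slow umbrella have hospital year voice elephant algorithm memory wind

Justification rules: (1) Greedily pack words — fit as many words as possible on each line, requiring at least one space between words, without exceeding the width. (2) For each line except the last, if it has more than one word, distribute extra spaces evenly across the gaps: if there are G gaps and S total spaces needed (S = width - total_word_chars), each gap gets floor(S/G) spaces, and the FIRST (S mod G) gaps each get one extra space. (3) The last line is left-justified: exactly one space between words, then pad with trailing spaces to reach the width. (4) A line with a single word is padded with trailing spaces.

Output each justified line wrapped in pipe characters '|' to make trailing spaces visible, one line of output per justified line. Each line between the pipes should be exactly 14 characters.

Line 1: ['paper', 'in', 'read'] (min_width=13, slack=1)
Line 2: ['it', 'small', 'sky'] (min_width=12, slack=2)
Line 3: ['slow', 'umbrella'] (min_width=13, slack=1)
Line 4: ['have', 'hospital'] (min_width=13, slack=1)
Line 5: ['year', 'voice'] (min_width=10, slack=4)
Line 6: ['elephant'] (min_width=8, slack=6)
Line 7: ['algorithm'] (min_width=9, slack=5)
Line 8: ['memory', 'wind'] (min_width=11, slack=3)

Answer: |paper  in read|
|it  small  sky|
|slow  umbrella|
|have  hospital|
|year     voice|
|elephant      |
|algorithm     |
|memory wind   |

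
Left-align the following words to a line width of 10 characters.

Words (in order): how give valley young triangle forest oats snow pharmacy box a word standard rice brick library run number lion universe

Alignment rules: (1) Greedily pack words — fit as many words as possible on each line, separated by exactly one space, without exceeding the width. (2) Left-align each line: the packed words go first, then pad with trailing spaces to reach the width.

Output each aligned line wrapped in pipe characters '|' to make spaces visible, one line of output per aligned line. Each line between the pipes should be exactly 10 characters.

Answer: |how give  |
|valley    |
|young     |
|triangle  |
|forest    |
|oats snow |
|pharmacy  |
|box a word|
|standard  |
|rice brick|
|library   |
|run number|
|lion      |
|universe  |

Derivation:
Line 1: ['how', 'give'] (min_width=8, slack=2)
Line 2: ['valley'] (min_width=6, slack=4)
Line 3: ['young'] (min_width=5, slack=5)
Line 4: ['triangle'] (min_width=8, slack=2)
Line 5: ['forest'] (min_width=6, slack=4)
Line 6: ['oats', 'snow'] (min_width=9, slack=1)
Line 7: ['pharmacy'] (min_width=8, slack=2)
Line 8: ['box', 'a', 'word'] (min_width=10, slack=0)
Line 9: ['standard'] (min_width=8, slack=2)
Line 10: ['rice', 'brick'] (min_width=10, slack=0)
Line 11: ['library'] (min_width=7, slack=3)
Line 12: ['run', 'number'] (min_width=10, slack=0)
Line 13: ['lion'] (min_width=4, slack=6)
Line 14: ['universe'] (min_width=8, slack=2)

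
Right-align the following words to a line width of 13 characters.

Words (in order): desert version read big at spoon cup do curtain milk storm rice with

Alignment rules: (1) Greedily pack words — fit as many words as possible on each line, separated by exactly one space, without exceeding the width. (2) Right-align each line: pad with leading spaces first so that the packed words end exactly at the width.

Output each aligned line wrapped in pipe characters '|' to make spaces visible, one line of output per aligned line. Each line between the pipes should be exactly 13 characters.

Line 1: ['desert'] (min_width=6, slack=7)
Line 2: ['version', 'read'] (min_width=12, slack=1)
Line 3: ['big', 'at', 'spoon'] (min_width=12, slack=1)
Line 4: ['cup', 'do'] (min_width=6, slack=7)
Line 5: ['curtain', 'milk'] (min_width=12, slack=1)
Line 6: ['storm', 'rice'] (min_width=10, slack=3)
Line 7: ['with'] (min_width=4, slack=9)

Answer: |       desert|
| version read|
| big at spoon|
|       cup do|
| curtain milk|
|   storm rice|
|         with|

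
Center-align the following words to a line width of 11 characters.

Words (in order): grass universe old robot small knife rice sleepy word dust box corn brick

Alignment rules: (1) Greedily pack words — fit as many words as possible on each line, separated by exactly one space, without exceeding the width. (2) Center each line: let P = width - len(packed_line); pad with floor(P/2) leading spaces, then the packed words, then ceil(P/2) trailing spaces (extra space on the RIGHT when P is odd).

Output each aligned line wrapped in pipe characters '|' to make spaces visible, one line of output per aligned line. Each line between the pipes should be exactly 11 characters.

Line 1: ['grass'] (min_width=5, slack=6)
Line 2: ['universe'] (min_width=8, slack=3)
Line 3: ['old', 'robot'] (min_width=9, slack=2)
Line 4: ['small', 'knife'] (min_width=11, slack=0)
Line 5: ['rice', 'sleepy'] (min_width=11, slack=0)
Line 6: ['word', 'dust'] (min_width=9, slack=2)
Line 7: ['box', 'corn'] (min_width=8, slack=3)
Line 8: ['brick'] (min_width=5, slack=6)

Answer: |   grass   |
| universe  |
| old robot |
|small knife|
|rice sleepy|
| word dust |
| box corn  |
|   brick   |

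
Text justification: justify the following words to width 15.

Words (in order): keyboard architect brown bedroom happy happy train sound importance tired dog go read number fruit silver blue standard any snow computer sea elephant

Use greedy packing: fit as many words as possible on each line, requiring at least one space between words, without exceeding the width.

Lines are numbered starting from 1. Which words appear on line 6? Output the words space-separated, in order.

Answer: importance

Derivation:
Line 1: ['keyboard'] (min_width=8, slack=7)
Line 2: ['architect', 'brown'] (min_width=15, slack=0)
Line 3: ['bedroom', 'happy'] (min_width=13, slack=2)
Line 4: ['happy', 'train'] (min_width=11, slack=4)
Line 5: ['sound'] (min_width=5, slack=10)
Line 6: ['importance'] (min_width=10, slack=5)
Line 7: ['tired', 'dog', 'go'] (min_width=12, slack=3)
Line 8: ['read', 'number'] (min_width=11, slack=4)
Line 9: ['fruit', 'silver'] (min_width=12, slack=3)
Line 10: ['blue', 'standard'] (min_width=13, slack=2)
Line 11: ['any', 'snow'] (min_width=8, slack=7)
Line 12: ['computer', 'sea'] (min_width=12, slack=3)
Line 13: ['elephant'] (min_width=8, slack=7)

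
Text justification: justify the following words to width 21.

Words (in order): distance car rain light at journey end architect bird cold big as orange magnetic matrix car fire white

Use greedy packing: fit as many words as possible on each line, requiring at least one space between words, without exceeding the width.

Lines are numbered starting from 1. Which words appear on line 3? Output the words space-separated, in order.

Answer: architect bird cold

Derivation:
Line 1: ['distance', 'car', 'rain'] (min_width=17, slack=4)
Line 2: ['light', 'at', 'journey', 'end'] (min_width=20, slack=1)
Line 3: ['architect', 'bird', 'cold'] (min_width=19, slack=2)
Line 4: ['big', 'as', 'orange'] (min_width=13, slack=8)
Line 5: ['magnetic', 'matrix', 'car'] (min_width=19, slack=2)
Line 6: ['fire', 'white'] (min_width=10, slack=11)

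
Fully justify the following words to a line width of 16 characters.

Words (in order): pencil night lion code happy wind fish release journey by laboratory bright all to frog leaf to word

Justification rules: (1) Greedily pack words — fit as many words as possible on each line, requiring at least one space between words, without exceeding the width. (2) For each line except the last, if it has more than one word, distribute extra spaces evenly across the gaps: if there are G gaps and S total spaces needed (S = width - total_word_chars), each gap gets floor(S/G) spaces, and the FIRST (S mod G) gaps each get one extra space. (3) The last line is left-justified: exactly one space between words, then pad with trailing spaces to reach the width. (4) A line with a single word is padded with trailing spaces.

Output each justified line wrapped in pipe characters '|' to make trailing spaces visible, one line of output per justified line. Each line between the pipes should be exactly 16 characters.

Answer: |pencil     night|
|lion  code happy|
|wind        fish|
|release  journey|
|by    laboratory|
|bright   all  to|
|frog   leaf   to|
|word            |

Derivation:
Line 1: ['pencil', 'night'] (min_width=12, slack=4)
Line 2: ['lion', 'code', 'happy'] (min_width=15, slack=1)
Line 3: ['wind', 'fish'] (min_width=9, slack=7)
Line 4: ['release', 'journey'] (min_width=15, slack=1)
Line 5: ['by', 'laboratory'] (min_width=13, slack=3)
Line 6: ['bright', 'all', 'to'] (min_width=13, slack=3)
Line 7: ['frog', 'leaf', 'to'] (min_width=12, slack=4)
Line 8: ['word'] (min_width=4, slack=12)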